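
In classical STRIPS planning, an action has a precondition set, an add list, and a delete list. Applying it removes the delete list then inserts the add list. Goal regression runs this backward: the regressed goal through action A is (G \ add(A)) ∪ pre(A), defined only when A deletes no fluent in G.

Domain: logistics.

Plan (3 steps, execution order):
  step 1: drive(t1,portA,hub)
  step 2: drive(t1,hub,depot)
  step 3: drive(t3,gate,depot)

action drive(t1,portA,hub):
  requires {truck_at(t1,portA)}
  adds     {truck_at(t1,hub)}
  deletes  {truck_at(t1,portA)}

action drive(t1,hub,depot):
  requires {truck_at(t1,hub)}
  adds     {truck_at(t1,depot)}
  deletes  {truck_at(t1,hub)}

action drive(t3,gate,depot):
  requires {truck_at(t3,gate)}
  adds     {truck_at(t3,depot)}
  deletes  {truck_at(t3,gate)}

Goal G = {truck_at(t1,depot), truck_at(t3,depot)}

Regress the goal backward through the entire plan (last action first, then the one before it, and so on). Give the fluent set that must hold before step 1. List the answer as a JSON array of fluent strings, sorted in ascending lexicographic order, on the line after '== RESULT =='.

Work backward from the goal:
  through step 3 (drive(t3,gate,depot)): drop {truck_at(t3,depot)}, keep {truck_at(t1,depot)}, require {truck_at(t3,gate)}
    → {truck_at(t1,depot), truck_at(t3,gate)}
  through step 2 (drive(t1,hub,depot)): drop {truck_at(t1,depot)}, keep {truck_at(t3,gate)}, require {truck_at(t1,hub)}
    → {truck_at(t1,hub), truck_at(t3,gate)}
  through step 1 (drive(t1,portA,hub)): drop {truck_at(t1,hub)}, keep {truck_at(t3,gate)}, require {truck_at(t1,portA)}
    → {truck_at(t1,portA), truck_at(t3,gate)}

== RESULT ==
["truck_at(t1,portA)", "truck_at(t3,gate)"]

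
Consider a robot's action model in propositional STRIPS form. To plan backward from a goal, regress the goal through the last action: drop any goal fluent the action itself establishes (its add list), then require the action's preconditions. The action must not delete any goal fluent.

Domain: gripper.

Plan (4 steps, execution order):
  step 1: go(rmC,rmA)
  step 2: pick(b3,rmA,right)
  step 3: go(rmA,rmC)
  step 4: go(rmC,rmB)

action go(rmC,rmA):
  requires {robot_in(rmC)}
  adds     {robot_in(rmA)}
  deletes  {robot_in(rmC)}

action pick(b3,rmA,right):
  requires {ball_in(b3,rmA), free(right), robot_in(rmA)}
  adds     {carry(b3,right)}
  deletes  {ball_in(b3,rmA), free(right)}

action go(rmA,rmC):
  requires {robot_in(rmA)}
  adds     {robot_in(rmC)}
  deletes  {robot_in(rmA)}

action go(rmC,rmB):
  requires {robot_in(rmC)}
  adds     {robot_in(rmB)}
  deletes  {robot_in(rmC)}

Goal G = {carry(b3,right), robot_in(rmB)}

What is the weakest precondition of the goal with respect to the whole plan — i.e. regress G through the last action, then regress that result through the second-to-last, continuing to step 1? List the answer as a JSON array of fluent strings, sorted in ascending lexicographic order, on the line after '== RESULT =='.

Regress step by step:
  through step 4 (go(rmC,rmB)): drop {robot_in(rmB)}, keep {carry(b3,right)}, require {robot_in(rmC)}
    → {carry(b3,right), robot_in(rmC)}
  through step 3 (go(rmA,rmC)): drop {robot_in(rmC)}, keep {carry(b3,right)}, require {robot_in(rmA)}
    → {carry(b3,right), robot_in(rmA)}
  through step 2 (pick(b3,rmA,right)): drop {carry(b3,right)}, keep {robot_in(rmA)}, require {ball_in(b3,rmA), free(right), robot_in(rmA)}
    → {ball_in(b3,rmA), free(right), robot_in(rmA)}
  through step 1 (go(rmC,rmA)): drop {robot_in(rmA)}, keep {ball_in(b3,rmA), free(right)}, require {robot_in(rmC)}
    → {ball_in(b3,rmA), free(right), robot_in(rmC)}

== RESULT ==
["ball_in(b3,rmA)", "free(right)", "robot_in(rmC)"]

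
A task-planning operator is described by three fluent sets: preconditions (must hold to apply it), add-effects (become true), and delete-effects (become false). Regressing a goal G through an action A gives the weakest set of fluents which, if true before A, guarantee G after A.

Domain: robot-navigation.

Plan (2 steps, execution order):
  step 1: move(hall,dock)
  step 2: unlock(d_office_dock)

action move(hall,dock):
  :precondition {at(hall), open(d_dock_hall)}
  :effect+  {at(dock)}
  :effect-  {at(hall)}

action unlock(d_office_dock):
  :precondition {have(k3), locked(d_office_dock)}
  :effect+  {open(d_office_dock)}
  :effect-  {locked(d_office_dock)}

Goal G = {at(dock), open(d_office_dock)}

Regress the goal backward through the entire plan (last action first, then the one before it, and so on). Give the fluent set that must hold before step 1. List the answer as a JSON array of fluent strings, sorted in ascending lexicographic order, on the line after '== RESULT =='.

Work backward from the goal:
  through step 2 (unlock(d_office_dock)): drop {open(d_office_dock)}, keep {at(dock)}, require {have(k3), locked(d_office_dock)}
    → {at(dock), have(k3), locked(d_office_dock)}
  through step 1 (move(hall,dock)): drop {at(dock)}, keep {have(k3), locked(d_office_dock)}, require {at(hall), open(d_dock_hall)}
    → {at(hall), have(k3), locked(d_office_dock), open(d_dock_hall)}

== RESULT ==
["at(hall)", "have(k3)", "locked(d_office_dock)", "open(d_dock_hall)"]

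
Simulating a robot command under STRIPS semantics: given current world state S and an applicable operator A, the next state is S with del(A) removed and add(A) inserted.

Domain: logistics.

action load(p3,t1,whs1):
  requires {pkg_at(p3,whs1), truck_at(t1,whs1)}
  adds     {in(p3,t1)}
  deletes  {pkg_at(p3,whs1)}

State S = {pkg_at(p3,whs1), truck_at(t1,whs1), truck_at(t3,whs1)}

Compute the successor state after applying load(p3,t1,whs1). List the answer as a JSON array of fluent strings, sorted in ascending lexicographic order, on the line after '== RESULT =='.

Progress:
  pre ⊆ S: {pkg_at(p3,whs1), truck_at(t1,whs1)} ⊆ S  — applicable
  S \ del = {truck_at(t1,whs1), truck_at(t3,whs1)}
  ∪ add   = {in(p3,t1), truck_at(t1,whs1), truck_at(t3,whs1)}

== RESULT ==
["in(p3,t1)", "truck_at(t1,whs1)", "truck_at(t3,whs1)"]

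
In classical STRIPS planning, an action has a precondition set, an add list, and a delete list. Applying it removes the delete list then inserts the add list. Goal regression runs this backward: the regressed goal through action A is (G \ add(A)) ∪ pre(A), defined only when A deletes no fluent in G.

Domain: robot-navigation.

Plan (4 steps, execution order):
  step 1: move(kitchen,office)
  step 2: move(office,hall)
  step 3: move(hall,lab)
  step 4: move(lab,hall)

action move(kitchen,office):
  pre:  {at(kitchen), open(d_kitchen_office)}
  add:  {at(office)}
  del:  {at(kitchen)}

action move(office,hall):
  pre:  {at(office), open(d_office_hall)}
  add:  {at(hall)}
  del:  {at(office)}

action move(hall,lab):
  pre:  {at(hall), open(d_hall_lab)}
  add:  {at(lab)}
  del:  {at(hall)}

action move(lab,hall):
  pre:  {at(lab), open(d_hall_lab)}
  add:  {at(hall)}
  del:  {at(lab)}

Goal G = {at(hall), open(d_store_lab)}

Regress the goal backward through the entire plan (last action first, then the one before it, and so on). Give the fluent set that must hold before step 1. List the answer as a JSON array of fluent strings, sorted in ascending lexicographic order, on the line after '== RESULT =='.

Regress step by step:
  through step 4 (move(lab,hall)): drop {at(hall)}, keep {open(d_store_lab)}, require {at(lab), open(d_hall_lab)}
    → {at(lab), open(d_hall_lab), open(d_store_lab)}
  through step 3 (move(hall,lab)): drop {at(lab)}, keep {open(d_hall_lab), open(d_store_lab)}, require {at(hall), open(d_hall_lab)}
    → {at(hall), open(d_hall_lab), open(d_store_lab)}
  through step 2 (move(office,hall)): drop {at(hall)}, keep {open(d_hall_lab), open(d_store_lab)}, require {at(office), open(d_office_hall)}
    → {at(office), open(d_hall_lab), open(d_office_hall), open(d_store_lab)}
  through step 1 (move(kitchen,office)): drop {at(office)}, keep {open(d_hall_lab), open(d_office_hall), open(d_store_lab)}, require {at(kitchen), open(d_kitchen_office)}
    → {at(kitchen), open(d_hall_lab), open(d_kitchen_office), open(d_office_hall), open(d_store_lab)}

== RESULT ==
["at(kitchen)", "open(d_hall_lab)", "open(d_kitchen_office)", "open(d_office_hall)", "open(d_store_lab)"]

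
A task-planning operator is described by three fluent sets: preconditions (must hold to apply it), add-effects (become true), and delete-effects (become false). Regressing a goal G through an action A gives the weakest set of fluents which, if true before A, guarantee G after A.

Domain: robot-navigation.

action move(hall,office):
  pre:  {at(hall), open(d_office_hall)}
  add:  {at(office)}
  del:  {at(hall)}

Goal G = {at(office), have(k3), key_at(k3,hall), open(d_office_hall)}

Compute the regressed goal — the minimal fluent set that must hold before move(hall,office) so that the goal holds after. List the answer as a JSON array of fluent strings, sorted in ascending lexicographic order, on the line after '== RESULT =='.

Compute (G \ add) ∪ pre:
  G ∩ del = {}  (empty — regression defined)
  G \ add = {at(office), have(k3), key_at(k3,hall), open(d_office_hall)} \ {at(office)} = {have(k3), key_at(k3,hall), open(d_office_hall)}
  ∪ pre   = {have(k3), key_at(k3,hall), open(d_office_hall)} ∪ {at(hall), open(d_office_hall)}
          = {at(hall), have(k3), key_at(k3,hall), open(d_office_hall)}

== RESULT ==
["at(hall)", "have(k3)", "key_at(k3,hall)", "open(d_office_hall)"]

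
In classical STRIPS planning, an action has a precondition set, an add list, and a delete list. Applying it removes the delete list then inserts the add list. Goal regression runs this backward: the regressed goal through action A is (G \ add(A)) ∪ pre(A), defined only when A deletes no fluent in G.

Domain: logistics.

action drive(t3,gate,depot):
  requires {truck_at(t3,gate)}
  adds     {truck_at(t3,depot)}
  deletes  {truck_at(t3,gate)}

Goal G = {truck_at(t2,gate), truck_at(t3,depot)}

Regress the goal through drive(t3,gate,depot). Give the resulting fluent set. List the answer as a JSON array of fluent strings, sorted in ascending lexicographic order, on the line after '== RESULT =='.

Regress:
  G ∩ del = {}  (empty — regression defined)
  G \ add = {truck_at(t2,gate), truck_at(t3,depot)} \ {truck_at(t3,depot)} = {truck_at(t2,gate)}
  ∪ pre   = {truck_at(t2,gate)} ∪ {truck_at(t3,gate)}
          = {truck_at(t2,gate), truck_at(t3,gate)}

== RESULT ==
["truck_at(t2,gate)", "truck_at(t3,gate)"]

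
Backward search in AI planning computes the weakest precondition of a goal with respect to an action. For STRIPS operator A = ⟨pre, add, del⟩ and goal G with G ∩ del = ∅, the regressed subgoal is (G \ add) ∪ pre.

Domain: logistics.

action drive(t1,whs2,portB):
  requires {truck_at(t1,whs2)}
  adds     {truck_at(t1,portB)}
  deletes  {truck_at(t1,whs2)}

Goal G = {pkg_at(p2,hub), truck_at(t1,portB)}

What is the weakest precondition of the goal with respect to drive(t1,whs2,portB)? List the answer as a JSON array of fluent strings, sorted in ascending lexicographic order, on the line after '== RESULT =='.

Regress:
  G ∩ del = {}  (empty — regression defined)
  G \ add = {pkg_at(p2,hub), truck_at(t1,portB)} \ {truck_at(t1,portB)} = {pkg_at(p2,hub)}
  ∪ pre   = {pkg_at(p2,hub)} ∪ {truck_at(t1,whs2)}
          = {pkg_at(p2,hub), truck_at(t1,whs2)}

== RESULT ==
["pkg_at(p2,hub)", "truck_at(t1,whs2)"]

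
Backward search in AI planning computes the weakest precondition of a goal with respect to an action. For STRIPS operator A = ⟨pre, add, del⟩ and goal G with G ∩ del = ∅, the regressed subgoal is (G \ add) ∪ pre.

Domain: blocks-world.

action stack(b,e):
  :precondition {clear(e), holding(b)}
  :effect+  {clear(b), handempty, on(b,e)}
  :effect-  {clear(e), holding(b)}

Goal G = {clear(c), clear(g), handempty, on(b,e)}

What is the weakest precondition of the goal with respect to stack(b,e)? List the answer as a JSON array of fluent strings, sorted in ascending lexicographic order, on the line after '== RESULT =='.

Regress:
  G ∩ del = {}  (empty — regression defined)
  G \ add = {clear(c), clear(g), handempty, on(b,e)} \ {clear(b), handempty, on(b,e)} = {clear(c), clear(g)}
  ∪ pre   = {clear(c), clear(g)} ∪ {clear(e), holding(b)}
          = {clear(c), clear(e), clear(g), holding(b)}

== RESULT ==
["clear(c)", "clear(e)", "clear(g)", "holding(b)"]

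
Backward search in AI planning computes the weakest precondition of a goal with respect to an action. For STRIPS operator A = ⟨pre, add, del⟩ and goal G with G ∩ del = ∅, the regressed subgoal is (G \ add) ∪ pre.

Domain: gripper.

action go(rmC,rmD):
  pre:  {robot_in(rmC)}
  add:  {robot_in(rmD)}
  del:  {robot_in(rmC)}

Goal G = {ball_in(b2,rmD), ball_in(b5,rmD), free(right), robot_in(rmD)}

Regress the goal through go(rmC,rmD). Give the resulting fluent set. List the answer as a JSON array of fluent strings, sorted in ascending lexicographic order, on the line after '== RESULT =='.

Regress:
  G ∩ del = {}  (empty — regression defined)
  G \ add = {ball_in(b2,rmD), ball_in(b5,rmD), free(right), robot_in(rmD)} \ {robot_in(rmD)} = {ball_in(b2,rmD), ball_in(b5,rmD), free(right)}
  ∪ pre   = {ball_in(b2,rmD), ball_in(b5,rmD), free(right)} ∪ {robot_in(rmC)}
          = {ball_in(b2,rmD), ball_in(b5,rmD), free(right), robot_in(rmC)}

== RESULT ==
["ball_in(b2,rmD)", "ball_in(b5,rmD)", "free(right)", "robot_in(rmC)"]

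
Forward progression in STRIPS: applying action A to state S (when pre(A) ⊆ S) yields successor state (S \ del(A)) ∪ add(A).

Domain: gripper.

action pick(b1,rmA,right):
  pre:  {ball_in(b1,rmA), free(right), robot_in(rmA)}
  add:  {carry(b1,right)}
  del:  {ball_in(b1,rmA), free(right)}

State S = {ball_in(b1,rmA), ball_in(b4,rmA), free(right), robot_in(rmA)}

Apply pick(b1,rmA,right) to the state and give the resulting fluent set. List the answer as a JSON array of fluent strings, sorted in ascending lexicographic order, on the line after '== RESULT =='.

Compute (S \ del) ∪ add:
  pre ⊆ S: {ball_in(b1,rmA), free(right), robot_in(rmA)} ⊆ S  — applicable
  S \ del = {ball_in(b4,rmA), robot_in(rmA)}
  ∪ add   = {ball_in(b4,rmA), carry(b1,right), robot_in(rmA)}

== RESULT ==
["ball_in(b4,rmA)", "carry(b1,right)", "robot_in(rmA)"]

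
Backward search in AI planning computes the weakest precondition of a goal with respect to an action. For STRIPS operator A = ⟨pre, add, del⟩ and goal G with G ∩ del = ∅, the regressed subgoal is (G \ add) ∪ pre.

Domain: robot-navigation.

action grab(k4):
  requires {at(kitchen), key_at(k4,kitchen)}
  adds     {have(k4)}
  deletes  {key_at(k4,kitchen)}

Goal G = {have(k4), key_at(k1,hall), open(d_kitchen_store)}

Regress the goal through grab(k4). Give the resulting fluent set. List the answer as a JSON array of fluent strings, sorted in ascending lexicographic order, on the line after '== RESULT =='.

Regress:
  G ∩ del = {}  (empty — regression defined)
  G \ add = {have(k4), key_at(k1,hall), open(d_kitchen_store)} \ {have(k4)} = {key_at(k1,hall), open(d_kitchen_store)}
  ∪ pre   = {key_at(k1,hall), open(d_kitchen_store)} ∪ {at(kitchen), key_at(k4,kitchen)}
          = {at(kitchen), key_at(k1,hall), key_at(k4,kitchen), open(d_kitchen_store)}

== RESULT ==
["at(kitchen)", "key_at(k1,hall)", "key_at(k4,kitchen)", "open(d_kitchen_store)"]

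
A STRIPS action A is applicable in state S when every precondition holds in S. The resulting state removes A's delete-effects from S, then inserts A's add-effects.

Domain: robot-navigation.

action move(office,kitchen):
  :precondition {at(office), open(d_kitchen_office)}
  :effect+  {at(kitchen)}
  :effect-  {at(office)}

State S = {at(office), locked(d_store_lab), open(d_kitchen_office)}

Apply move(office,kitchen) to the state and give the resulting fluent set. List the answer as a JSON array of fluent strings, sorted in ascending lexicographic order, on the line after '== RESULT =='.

Progress:
  pre ⊆ S: {at(office), open(d_kitchen_office)} ⊆ S  — applicable
  S \ del = {locked(d_store_lab), open(d_kitchen_office)}
  ∪ add   = {at(kitchen), locked(d_store_lab), open(d_kitchen_office)}

== RESULT ==
["at(kitchen)", "locked(d_store_lab)", "open(d_kitchen_office)"]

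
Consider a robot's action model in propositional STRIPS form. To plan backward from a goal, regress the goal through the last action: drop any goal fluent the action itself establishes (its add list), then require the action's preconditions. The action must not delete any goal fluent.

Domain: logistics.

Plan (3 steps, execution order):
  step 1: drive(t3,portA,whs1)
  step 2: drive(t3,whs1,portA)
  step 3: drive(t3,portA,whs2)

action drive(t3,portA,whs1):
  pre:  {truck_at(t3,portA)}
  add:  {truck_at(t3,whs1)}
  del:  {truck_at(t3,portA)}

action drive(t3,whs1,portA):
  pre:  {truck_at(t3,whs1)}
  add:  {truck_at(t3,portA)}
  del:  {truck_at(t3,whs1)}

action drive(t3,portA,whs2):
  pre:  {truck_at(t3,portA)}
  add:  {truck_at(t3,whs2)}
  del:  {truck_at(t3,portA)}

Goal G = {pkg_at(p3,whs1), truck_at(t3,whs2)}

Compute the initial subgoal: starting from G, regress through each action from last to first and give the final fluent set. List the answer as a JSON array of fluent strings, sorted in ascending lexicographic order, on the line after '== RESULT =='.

Work backward from the goal:
  through step 3 (drive(t3,portA,whs2)): drop {truck_at(t3,whs2)}, keep {pkg_at(p3,whs1)}, require {truck_at(t3,portA)}
    → {pkg_at(p3,whs1), truck_at(t3,portA)}
  through step 2 (drive(t3,whs1,portA)): drop {truck_at(t3,portA)}, keep {pkg_at(p3,whs1)}, require {truck_at(t3,whs1)}
    → {pkg_at(p3,whs1), truck_at(t3,whs1)}
  through step 1 (drive(t3,portA,whs1)): drop {truck_at(t3,whs1)}, keep {pkg_at(p3,whs1)}, require {truck_at(t3,portA)}
    → {pkg_at(p3,whs1), truck_at(t3,portA)}

== RESULT ==
["pkg_at(p3,whs1)", "truck_at(t3,portA)"]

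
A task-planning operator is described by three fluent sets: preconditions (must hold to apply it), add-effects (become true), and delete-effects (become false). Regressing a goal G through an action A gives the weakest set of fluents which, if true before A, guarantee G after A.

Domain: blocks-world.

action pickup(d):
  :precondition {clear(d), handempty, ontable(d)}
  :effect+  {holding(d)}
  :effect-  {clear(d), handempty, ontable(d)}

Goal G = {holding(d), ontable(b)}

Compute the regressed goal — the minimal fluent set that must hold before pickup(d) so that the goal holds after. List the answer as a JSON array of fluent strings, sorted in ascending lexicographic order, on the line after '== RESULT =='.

Regress:
  G ∩ del = {}  (empty — regression defined)
  G \ add = {holding(d), ontable(b)} \ {holding(d)} = {ontable(b)}
  ∪ pre   = {ontable(b)} ∪ {clear(d), handempty, ontable(d)}
          = {clear(d), handempty, ontable(b), ontable(d)}

== RESULT ==
["clear(d)", "handempty", "ontable(b)", "ontable(d)"]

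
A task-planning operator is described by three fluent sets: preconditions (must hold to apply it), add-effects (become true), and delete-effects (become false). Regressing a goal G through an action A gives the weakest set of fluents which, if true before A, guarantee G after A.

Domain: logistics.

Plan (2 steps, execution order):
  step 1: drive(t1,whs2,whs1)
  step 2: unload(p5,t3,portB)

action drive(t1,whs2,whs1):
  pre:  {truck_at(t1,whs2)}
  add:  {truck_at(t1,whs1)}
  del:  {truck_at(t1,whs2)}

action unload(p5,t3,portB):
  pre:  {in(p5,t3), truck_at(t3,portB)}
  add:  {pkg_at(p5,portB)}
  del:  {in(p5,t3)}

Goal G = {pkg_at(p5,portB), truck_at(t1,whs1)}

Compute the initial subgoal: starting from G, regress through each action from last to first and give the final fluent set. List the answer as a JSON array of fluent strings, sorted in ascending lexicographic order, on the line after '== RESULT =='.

Work backward from the goal:
  through step 2 (unload(p5,t3,portB)): drop {pkg_at(p5,portB)}, keep {truck_at(t1,whs1)}, require {in(p5,t3), truck_at(t3,portB)}
    → {in(p5,t3), truck_at(t1,whs1), truck_at(t3,portB)}
  through step 1 (drive(t1,whs2,whs1)): drop {truck_at(t1,whs1)}, keep {in(p5,t3), truck_at(t3,portB)}, require {truck_at(t1,whs2)}
    → {in(p5,t3), truck_at(t1,whs2), truck_at(t3,portB)}

== RESULT ==
["in(p5,t3)", "truck_at(t1,whs2)", "truck_at(t3,portB)"]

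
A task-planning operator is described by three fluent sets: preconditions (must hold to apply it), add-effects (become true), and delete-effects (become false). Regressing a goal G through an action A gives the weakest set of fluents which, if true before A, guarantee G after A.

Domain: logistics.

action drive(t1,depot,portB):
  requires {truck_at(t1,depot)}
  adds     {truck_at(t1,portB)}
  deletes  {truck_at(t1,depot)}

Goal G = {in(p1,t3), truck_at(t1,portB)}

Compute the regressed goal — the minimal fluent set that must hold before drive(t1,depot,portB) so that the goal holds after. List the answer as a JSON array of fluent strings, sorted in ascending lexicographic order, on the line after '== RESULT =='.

Regress:
  G ∩ del = {}  (empty — regression defined)
  G \ add = {in(p1,t3), truck_at(t1,portB)} \ {truck_at(t1,portB)} = {in(p1,t3)}
  ∪ pre   = {in(p1,t3)} ∪ {truck_at(t1,depot)}
          = {in(p1,t3), truck_at(t1,depot)}

== RESULT ==
["in(p1,t3)", "truck_at(t1,depot)"]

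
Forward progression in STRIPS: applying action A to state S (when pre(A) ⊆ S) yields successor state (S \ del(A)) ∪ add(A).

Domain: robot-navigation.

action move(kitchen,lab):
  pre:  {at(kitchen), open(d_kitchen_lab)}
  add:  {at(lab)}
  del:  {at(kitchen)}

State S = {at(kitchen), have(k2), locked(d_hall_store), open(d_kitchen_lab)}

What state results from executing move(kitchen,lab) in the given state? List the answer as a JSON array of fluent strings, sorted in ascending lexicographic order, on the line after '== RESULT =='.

Progress:
  pre ⊆ S: {at(kitchen), open(d_kitchen_lab)} ⊆ S  — applicable
  S \ del = {have(k2), locked(d_hall_store), open(d_kitchen_lab)}
  ∪ add   = {at(lab), have(k2), locked(d_hall_store), open(d_kitchen_lab)}

== RESULT ==
["at(lab)", "have(k2)", "locked(d_hall_store)", "open(d_kitchen_lab)"]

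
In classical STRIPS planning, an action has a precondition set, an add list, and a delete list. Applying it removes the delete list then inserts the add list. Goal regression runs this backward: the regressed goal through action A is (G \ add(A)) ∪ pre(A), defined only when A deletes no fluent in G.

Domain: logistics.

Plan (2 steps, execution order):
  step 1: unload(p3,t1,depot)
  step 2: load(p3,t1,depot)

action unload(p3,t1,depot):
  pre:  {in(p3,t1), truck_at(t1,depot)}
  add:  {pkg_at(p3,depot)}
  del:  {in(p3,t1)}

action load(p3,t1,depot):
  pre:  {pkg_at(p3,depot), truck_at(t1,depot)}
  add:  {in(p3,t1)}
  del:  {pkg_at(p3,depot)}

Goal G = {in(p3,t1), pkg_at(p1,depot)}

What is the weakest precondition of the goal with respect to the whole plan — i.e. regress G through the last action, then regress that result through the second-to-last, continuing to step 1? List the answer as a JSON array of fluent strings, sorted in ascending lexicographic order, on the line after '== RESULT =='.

Work backward from the goal:
  through step 2 (load(p3,t1,depot)): drop {in(p3,t1)}, keep {pkg_at(p1,depot)}, require {pkg_at(p3,depot), truck_at(t1,depot)}
    → {pkg_at(p1,depot), pkg_at(p3,depot), truck_at(t1,depot)}
  through step 1 (unload(p3,t1,depot)): drop {pkg_at(p3,depot)}, keep {pkg_at(p1,depot), truck_at(t1,depot)}, require {in(p3,t1), truck_at(t1,depot)}
    → {in(p3,t1), pkg_at(p1,depot), truck_at(t1,depot)}

== RESULT ==
["in(p3,t1)", "pkg_at(p1,depot)", "truck_at(t1,depot)"]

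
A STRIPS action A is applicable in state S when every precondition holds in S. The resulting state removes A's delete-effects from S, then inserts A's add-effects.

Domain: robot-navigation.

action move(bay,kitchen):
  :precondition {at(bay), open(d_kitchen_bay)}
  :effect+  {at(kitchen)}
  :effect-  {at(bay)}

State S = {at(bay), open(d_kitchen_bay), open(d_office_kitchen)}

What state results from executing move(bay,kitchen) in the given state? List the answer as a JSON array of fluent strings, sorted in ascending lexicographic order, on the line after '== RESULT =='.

Progress:
  pre ⊆ S: {at(bay), open(d_kitchen_bay)} ⊆ S  — applicable
  S \ del = {open(d_kitchen_bay), open(d_office_kitchen)}
  ∪ add   = {at(kitchen), open(d_kitchen_bay), open(d_office_kitchen)}

== RESULT ==
["at(kitchen)", "open(d_kitchen_bay)", "open(d_office_kitchen)"]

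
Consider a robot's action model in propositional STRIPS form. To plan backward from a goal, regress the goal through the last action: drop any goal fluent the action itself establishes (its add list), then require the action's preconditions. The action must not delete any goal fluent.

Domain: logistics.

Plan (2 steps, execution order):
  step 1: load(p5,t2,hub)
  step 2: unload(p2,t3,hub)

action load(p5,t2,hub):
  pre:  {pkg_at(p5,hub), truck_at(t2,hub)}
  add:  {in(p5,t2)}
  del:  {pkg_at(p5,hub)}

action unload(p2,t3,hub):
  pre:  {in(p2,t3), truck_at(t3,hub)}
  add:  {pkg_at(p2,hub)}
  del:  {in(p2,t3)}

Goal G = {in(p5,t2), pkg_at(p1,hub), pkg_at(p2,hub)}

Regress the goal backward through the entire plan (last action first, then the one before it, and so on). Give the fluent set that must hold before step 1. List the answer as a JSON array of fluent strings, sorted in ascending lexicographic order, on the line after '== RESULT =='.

Work backward from the goal:
  through step 2 (unload(p2,t3,hub)): drop {pkg_at(p2,hub)}, keep {in(p5,t2), pkg_at(p1,hub)}, require {in(p2,t3), truck_at(t3,hub)}
    → {in(p2,t3), in(p5,t2), pkg_at(p1,hub), truck_at(t3,hub)}
  through step 1 (load(p5,t2,hub)): drop {in(p5,t2)}, keep {in(p2,t3), pkg_at(p1,hub), truck_at(t3,hub)}, require {pkg_at(p5,hub), truck_at(t2,hub)}
    → {in(p2,t3), pkg_at(p1,hub), pkg_at(p5,hub), truck_at(t2,hub), truck_at(t3,hub)}

== RESULT ==
["in(p2,t3)", "pkg_at(p1,hub)", "pkg_at(p5,hub)", "truck_at(t2,hub)", "truck_at(t3,hub)"]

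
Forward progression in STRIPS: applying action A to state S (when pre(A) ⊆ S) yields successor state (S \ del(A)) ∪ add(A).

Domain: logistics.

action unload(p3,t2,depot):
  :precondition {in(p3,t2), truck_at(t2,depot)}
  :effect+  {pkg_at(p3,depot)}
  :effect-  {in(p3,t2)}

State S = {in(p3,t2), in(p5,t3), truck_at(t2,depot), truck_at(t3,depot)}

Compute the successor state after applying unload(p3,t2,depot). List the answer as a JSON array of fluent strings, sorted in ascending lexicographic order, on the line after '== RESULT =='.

Compute (S \ del) ∪ add:
  pre ⊆ S: {in(p3,t2), truck_at(t2,depot)} ⊆ S  — applicable
  S \ del = {in(p5,t3), truck_at(t2,depot), truck_at(t3,depot)}
  ∪ add   = {in(p5,t3), pkg_at(p3,depot), truck_at(t2,depot), truck_at(t3,depot)}

== RESULT ==
["in(p5,t3)", "pkg_at(p3,depot)", "truck_at(t2,depot)", "truck_at(t3,depot)"]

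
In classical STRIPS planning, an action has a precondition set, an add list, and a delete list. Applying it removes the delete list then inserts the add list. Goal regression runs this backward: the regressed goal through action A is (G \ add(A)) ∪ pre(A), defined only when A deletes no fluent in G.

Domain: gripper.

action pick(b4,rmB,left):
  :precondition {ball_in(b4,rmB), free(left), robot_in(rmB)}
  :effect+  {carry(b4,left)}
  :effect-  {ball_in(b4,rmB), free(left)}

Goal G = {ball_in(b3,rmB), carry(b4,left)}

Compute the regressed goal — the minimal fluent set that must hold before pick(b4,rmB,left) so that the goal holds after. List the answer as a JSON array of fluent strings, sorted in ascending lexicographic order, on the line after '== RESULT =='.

Regress:
  G ∩ del = {}  (empty — regression defined)
  G \ add = {ball_in(b3,rmB), carry(b4,left)} \ {carry(b4,left)} = {ball_in(b3,rmB)}
  ∪ pre   = {ball_in(b3,rmB)} ∪ {ball_in(b4,rmB), free(left), robot_in(rmB)}
          = {ball_in(b3,rmB), ball_in(b4,rmB), free(left), robot_in(rmB)}

== RESULT ==
["ball_in(b3,rmB)", "ball_in(b4,rmB)", "free(left)", "robot_in(rmB)"]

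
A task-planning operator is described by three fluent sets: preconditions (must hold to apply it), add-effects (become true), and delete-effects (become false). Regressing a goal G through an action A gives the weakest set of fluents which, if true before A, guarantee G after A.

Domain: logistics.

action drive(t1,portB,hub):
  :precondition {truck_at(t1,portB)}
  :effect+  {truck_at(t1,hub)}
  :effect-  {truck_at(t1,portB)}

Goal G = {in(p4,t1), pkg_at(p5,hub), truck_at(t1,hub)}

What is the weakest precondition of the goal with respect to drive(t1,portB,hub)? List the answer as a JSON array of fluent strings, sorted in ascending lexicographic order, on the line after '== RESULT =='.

Regress:
  G ∩ del = {}  (empty — regression defined)
  G \ add = {in(p4,t1), pkg_at(p5,hub), truck_at(t1,hub)} \ {truck_at(t1,hub)} = {in(p4,t1), pkg_at(p5,hub)}
  ∪ pre   = {in(p4,t1), pkg_at(p5,hub)} ∪ {truck_at(t1,portB)}
          = {in(p4,t1), pkg_at(p5,hub), truck_at(t1,portB)}

== RESULT ==
["in(p4,t1)", "pkg_at(p5,hub)", "truck_at(t1,portB)"]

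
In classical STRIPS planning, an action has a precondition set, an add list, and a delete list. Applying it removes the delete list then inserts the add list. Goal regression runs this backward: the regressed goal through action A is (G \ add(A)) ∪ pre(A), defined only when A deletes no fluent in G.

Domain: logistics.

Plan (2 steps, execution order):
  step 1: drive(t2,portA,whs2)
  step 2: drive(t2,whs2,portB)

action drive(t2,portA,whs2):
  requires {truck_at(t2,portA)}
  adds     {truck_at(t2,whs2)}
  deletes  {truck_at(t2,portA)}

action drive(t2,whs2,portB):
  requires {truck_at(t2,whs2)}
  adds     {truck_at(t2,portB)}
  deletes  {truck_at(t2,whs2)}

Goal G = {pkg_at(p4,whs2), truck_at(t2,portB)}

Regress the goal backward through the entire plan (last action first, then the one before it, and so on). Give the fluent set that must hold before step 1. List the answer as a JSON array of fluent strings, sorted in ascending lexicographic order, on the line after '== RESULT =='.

Work backward from the goal:
  through step 2 (drive(t2,whs2,portB)): drop {truck_at(t2,portB)}, keep {pkg_at(p4,whs2)}, require {truck_at(t2,whs2)}
    → {pkg_at(p4,whs2), truck_at(t2,whs2)}
  through step 1 (drive(t2,portA,whs2)): drop {truck_at(t2,whs2)}, keep {pkg_at(p4,whs2)}, require {truck_at(t2,portA)}
    → {pkg_at(p4,whs2), truck_at(t2,portA)}

== RESULT ==
["pkg_at(p4,whs2)", "truck_at(t2,portA)"]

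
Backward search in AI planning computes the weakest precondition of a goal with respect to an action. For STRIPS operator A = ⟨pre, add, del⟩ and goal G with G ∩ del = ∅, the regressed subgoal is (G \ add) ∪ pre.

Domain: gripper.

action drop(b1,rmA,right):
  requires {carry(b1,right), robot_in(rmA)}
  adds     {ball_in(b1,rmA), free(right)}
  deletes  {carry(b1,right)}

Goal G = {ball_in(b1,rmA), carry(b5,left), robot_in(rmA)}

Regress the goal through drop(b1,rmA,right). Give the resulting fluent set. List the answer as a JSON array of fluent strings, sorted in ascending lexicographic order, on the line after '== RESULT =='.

Compute (G \ add) ∪ pre:
  G ∩ del = {}  (empty — regression defined)
  G \ add = {ball_in(b1,rmA), carry(b5,left), robot_in(rmA)} \ {ball_in(b1,rmA), free(right)} = {carry(b5,left), robot_in(rmA)}
  ∪ pre   = {carry(b5,left), robot_in(rmA)} ∪ {carry(b1,right), robot_in(rmA)}
          = {carry(b1,right), carry(b5,left), robot_in(rmA)}

== RESULT ==
["carry(b1,right)", "carry(b5,left)", "robot_in(rmA)"]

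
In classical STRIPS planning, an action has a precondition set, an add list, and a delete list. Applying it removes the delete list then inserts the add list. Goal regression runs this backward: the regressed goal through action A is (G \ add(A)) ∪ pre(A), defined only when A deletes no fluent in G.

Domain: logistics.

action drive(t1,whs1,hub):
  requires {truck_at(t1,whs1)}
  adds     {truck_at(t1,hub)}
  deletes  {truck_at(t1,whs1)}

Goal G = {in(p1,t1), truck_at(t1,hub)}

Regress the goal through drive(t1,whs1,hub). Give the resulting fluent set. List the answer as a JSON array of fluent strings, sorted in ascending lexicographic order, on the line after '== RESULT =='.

Regress:
  G ∩ del = {}  (empty — regression defined)
  G \ add = {in(p1,t1), truck_at(t1,hub)} \ {truck_at(t1,hub)} = {in(p1,t1)}
  ∪ pre   = {in(p1,t1)} ∪ {truck_at(t1,whs1)}
          = {in(p1,t1), truck_at(t1,whs1)}

== RESULT ==
["in(p1,t1)", "truck_at(t1,whs1)"]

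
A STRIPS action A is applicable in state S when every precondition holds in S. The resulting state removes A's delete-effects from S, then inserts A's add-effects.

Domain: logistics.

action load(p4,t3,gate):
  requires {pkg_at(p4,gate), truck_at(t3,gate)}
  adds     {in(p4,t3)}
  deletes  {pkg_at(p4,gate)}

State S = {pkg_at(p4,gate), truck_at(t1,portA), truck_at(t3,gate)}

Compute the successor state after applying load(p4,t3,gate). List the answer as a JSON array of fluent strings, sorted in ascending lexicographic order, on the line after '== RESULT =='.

Progress:
  pre ⊆ S: {pkg_at(p4,gate), truck_at(t3,gate)} ⊆ S  — applicable
  S \ del = {truck_at(t1,portA), truck_at(t3,gate)}
  ∪ add   = {in(p4,t3), truck_at(t1,portA), truck_at(t3,gate)}

== RESULT ==
["in(p4,t3)", "truck_at(t1,portA)", "truck_at(t3,gate)"]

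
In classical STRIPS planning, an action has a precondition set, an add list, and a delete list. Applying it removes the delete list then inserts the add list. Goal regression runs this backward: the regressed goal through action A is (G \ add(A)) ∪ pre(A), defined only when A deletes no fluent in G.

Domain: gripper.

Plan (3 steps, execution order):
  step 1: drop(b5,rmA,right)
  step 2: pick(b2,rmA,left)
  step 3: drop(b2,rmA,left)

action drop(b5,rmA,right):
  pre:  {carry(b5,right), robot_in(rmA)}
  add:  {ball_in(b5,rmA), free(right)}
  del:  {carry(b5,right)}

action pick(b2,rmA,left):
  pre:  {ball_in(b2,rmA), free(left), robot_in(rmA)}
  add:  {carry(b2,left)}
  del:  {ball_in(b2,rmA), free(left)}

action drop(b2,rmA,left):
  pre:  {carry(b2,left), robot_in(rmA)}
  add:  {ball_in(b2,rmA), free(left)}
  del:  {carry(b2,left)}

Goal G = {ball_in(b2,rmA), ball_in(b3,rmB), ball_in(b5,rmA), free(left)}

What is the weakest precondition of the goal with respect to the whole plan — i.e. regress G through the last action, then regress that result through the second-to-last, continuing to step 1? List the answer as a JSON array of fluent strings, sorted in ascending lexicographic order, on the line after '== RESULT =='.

Work backward from the goal:
  through step 3 (drop(b2,rmA,left)): drop {ball_in(b2,rmA), free(left)}, keep {ball_in(b3,rmB), ball_in(b5,rmA)}, require {carry(b2,left), robot_in(rmA)}
    → {ball_in(b3,rmB), ball_in(b5,rmA), carry(b2,left), robot_in(rmA)}
  through step 2 (pick(b2,rmA,left)): drop {carry(b2,left)}, keep {ball_in(b3,rmB), ball_in(b5,rmA), robot_in(rmA)}, require {ball_in(b2,rmA), free(left), robot_in(rmA)}
    → {ball_in(b2,rmA), ball_in(b3,rmB), ball_in(b5,rmA), free(left), robot_in(rmA)}
  through step 1 (drop(b5,rmA,right)): drop {ball_in(b5,rmA)}, keep {ball_in(b2,rmA), ball_in(b3,rmB), free(left), robot_in(rmA)}, require {carry(b5,right), robot_in(rmA)}
    → {ball_in(b2,rmA), ball_in(b3,rmB), carry(b5,right), free(left), robot_in(rmA)}

== RESULT ==
["ball_in(b2,rmA)", "ball_in(b3,rmB)", "carry(b5,right)", "free(left)", "robot_in(rmA)"]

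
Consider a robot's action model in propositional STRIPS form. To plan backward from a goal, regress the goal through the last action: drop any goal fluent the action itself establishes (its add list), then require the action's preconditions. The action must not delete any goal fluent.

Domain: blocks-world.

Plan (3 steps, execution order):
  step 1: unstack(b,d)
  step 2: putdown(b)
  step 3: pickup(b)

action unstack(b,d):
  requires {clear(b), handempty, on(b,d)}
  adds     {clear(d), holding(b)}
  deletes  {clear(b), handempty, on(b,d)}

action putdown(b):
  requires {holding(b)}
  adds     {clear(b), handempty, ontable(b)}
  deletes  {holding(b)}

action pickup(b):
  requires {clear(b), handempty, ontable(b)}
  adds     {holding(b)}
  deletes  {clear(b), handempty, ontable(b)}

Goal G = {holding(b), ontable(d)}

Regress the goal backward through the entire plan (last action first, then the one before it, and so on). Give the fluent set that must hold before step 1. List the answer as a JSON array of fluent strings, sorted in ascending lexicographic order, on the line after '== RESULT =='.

Regress step by step:
  through step 3 (pickup(b)): drop {holding(b)}, keep {ontable(d)}, require {clear(b), handempty, ontable(b)}
    → {clear(b), handempty, ontable(b), ontable(d)}
  through step 2 (putdown(b)): drop {clear(b), handempty, ontable(b)}, keep {ontable(d)}, require {holding(b)}
    → {holding(b), ontable(d)}
  through step 1 (unstack(b,d)): drop {holding(b)}, keep {ontable(d)}, require {clear(b), handempty, on(b,d)}
    → {clear(b), handempty, on(b,d), ontable(d)}

== RESULT ==
["clear(b)", "handempty", "on(b,d)", "ontable(d)"]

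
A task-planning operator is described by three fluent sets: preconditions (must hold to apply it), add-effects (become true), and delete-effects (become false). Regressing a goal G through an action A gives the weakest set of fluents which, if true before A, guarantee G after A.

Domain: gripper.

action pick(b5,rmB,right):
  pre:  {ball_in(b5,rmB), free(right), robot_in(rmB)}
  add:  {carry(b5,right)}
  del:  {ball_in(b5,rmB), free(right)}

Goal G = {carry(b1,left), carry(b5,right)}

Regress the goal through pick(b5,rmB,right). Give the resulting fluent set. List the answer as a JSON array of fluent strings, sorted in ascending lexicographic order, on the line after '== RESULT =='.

Compute (G \ add) ∪ pre:
  G ∩ del = {}  (empty — regression defined)
  G \ add = {carry(b1,left), carry(b5,right)} \ {carry(b5,right)} = {carry(b1,left)}
  ∪ pre   = {carry(b1,left)} ∪ {ball_in(b5,rmB), free(right), robot_in(rmB)}
          = {ball_in(b5,rmB), carry(b1,left), free(right), robot_in(rmB)}

== RESULT ==
["ball_in(b5,rmB)", "carry(b1,left)", "free(right)", "robot_in(rmB)"]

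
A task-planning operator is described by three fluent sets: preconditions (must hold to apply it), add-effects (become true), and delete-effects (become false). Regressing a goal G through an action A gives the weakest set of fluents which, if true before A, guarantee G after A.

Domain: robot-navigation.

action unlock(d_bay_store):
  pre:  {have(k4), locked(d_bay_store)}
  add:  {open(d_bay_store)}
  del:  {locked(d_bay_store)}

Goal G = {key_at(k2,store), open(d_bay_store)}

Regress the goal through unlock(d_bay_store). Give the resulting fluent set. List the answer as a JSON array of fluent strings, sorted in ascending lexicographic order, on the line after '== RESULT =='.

Regress:
  G ∩ del = {}  (empty — regression defined)
  G \ add = {key_at(k2,store), open(d_bay_store)} \ {open(d_bay_store)} = {key_at(k2,store)}
  ∪ pre   = {key_at(k2,store)} ∪ {have(k4), locked(d_bay_store)}
          = {have(k4), key_at(k2,store), locked(d_bay_store)}

== RESULT ==
["have(k4)", "key_at(k2,store)", "locked(d_bay_store)"]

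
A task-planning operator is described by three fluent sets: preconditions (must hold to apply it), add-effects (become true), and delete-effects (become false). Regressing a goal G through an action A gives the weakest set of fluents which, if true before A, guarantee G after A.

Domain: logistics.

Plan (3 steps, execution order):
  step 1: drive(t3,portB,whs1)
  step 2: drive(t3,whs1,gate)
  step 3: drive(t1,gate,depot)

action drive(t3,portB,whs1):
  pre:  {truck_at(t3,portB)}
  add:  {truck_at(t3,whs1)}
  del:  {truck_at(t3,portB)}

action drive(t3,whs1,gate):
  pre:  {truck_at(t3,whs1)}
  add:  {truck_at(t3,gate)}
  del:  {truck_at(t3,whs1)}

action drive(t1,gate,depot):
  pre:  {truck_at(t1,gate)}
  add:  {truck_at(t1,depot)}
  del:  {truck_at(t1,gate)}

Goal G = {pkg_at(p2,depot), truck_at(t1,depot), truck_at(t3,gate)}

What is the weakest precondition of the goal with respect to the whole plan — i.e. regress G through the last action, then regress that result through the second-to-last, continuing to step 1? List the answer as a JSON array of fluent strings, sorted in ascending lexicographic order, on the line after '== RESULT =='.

Regress step by step:
  through step 3 (drive(t1,gate,depot)): drop {truck_at(t1,depot)}, keep {pkg_at(p2,depot), truck_at(t3,gate)}, require {truck_at(t1,gate)}
    → {pkg_at(p2,depot), truck_at(t1,gate), truck_at(t3,gate)}
  through step 2 (drive(t3,whs1,gate)): drop {truck_at(t3,gate)}, keep {pkg_at(p2,depot), truck_at(t1,gate)}, require {truck_at(t3,whs1)}
    → {pkg_at(p2,depot), truck_at(t1,gate), truck_at(t3,whs1)}
  through step 1 (drive(t3,portB,whs1)): drop {truck_at(t3,whs1)}, keep {pkg_at(p2,depot), truck_at(t1,gate)}, require {truck_at(t3,portB)}
    → {pkg_at(p2,depot), truck_at(t1,gate), truck_at(t3,portB)}

== RESULT ==
["pkg_at(p2,depot)", "truck_at(t1,gate)", "truck_at(t3,portB)"]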